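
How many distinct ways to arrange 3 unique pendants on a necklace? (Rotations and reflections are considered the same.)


Free circular arrangements: rotations and reflections both identified.
(n-1)!/2 = 2!/2 = 2/2 = 1

1


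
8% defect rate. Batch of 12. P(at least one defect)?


P(all good) = (23/25)^12 = 21914624432020321/59604644775390625
P(≥1 defect) = 37690020343370304/59604644775390625

P = 37690020343370304/59604644775390625 ≈ 63.23%


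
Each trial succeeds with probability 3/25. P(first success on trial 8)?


Geometric: P(X=8) = (1-p)^(k-1)×p = (22/25)^7×3/25 = 7483073664/152587890625

P(X=8) = 7483073664/152587890625 ≈ 4.90%


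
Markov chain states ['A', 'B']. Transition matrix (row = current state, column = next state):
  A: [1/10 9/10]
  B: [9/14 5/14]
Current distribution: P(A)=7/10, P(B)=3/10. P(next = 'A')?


P(next=A) = Σᵢ P(now=i)×P(i→A)
= 7/10×1/10 + 3/10×9/14
= 7/100 + 27/140 = 46/175

P = 46/175 ≈ 0.2629


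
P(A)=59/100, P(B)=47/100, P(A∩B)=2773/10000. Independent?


P(A)×P(B) = 2773/10000
P(A∩B) = 2773/10000
Equal ✓ → Independent

Yes, independent


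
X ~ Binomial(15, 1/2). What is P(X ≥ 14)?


P(X ≥ 14) = Σ P(X=i) for i=14..15
P(X=14) = 15/32768
P(X=15) = 1/32768
Sum = 1/2048

P(X ≥ 14) = 1/2048 ≈ 0.05%


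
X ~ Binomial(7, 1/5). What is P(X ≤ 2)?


P(X ≤ 2) = Σ P(X=i) for i=0..2
P(X=0) = 16384/78125
P(X=1) = 28672/78125
P(X=2) = 21504/78125
Sum = 13312/15625

P(X ≤ 2) = 13312/15625 ≈ 85.20%


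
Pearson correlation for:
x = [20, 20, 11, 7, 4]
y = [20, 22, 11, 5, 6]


n=5, Σx=62, Σy=64, Σxy=1020, Σx²=986, Σy²=1066
r = (5×1020 - 62×64)/√((5×986 - 62²)(5×1066 - 64²))
= 1132/√(1086×1234) = 1132/√1340124 ≈ 1132/1157.6372 ≈ 0.9779

r ≈ 0.9779


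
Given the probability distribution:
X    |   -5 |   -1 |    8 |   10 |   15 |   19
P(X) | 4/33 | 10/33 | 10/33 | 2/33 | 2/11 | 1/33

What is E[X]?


E[X] = Σ x·P(X=x)
= (-5)×(4/33) + (-1)×(10/33) + (8)×(10/33) + (10)×(2/33) + (15)×(2/11) + (19)×(1/33)
= 179/33

E[X] = 179/33


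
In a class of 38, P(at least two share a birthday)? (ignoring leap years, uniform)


P(all different) = Π(365-i)/365 for i=0..37
= 0.135932
P(match) = 1 - 0.135932 = 0.864068

P ≈ 0.8641 ≈ 86.41%


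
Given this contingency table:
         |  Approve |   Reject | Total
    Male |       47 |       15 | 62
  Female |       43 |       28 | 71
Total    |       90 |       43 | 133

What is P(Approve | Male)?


P(Approve | Male) = 47/(47+15) = 47/62

P(Approve|Male) = 47/62 ≈ 75.81%


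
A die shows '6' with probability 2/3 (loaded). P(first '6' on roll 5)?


Geometric: P(X=5) = (1-p)^(k-1)×p = (1/3)^4×2/3 = 2/243

P(X=5) = 2/243 ≈ 0.82%


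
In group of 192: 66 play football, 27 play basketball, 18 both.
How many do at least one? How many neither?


|A∪B| = 66+27-18 = 75
Neither = 192-75 = 117

At least one: 75; Neither: 117


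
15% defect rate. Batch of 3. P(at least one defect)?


P(all good) = (17/20)^3 = 4913/8000
P(≥1 defect) = 3087/8000

P = 3087/8000 ≈ 38.59%


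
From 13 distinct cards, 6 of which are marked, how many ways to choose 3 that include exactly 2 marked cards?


Choose 2 of the 6 marked cards and 1 of the other 7 cards:
C(6,2)×C(7,1) = 15×7 = 105

105


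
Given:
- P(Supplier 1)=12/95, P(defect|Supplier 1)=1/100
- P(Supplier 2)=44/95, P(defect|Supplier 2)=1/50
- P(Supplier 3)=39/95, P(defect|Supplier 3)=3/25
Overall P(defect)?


P(B) = Σ P(B|Aᵢ)×P(Aᵢ)
  1/100×12/95 = 3/2375
  1/50×44/95 = 22/2375
  3/25×39/95 = 117/2375
Sum = 142/2375

P(defect) = 142/2375 ≈ 5.98%


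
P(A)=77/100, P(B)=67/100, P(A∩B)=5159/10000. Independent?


P(A)×P(B) = 5159/10000
P(A∩B) = 5159/10000
Equal ✓ → Independent

Yes, independent


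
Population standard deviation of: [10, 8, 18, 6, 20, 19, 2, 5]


Mean = 88/8 = 11
  (10-11)²=1
  (8-11)²=9
  (18-11)²=49
  (6-11)²=25
  (20-11)²=81
  (19-11)²=64
  (2-11)²=81
  (5-11)²=36
Σ(x-μ)² = 346
σ² = 346/8 = 173/4

σ = √(173/4) ≈ 6.5765


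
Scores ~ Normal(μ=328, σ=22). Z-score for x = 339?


z = (x - μ)/σ = (339 - 328)/22 = 0.5

z = 0.5


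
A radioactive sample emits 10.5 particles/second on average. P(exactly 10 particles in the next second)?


Poisson(λ=10.5): P(X=10) = e^(-λ)×λ^k/k!
= e^(-10.5) × 10.5^10 / 10!
≈ 2.753644935e-05 × 16288946267.8 / 3628800 ≈ 0.123606

P(X=10) ≈ 0.123606 ≈ 12.36%


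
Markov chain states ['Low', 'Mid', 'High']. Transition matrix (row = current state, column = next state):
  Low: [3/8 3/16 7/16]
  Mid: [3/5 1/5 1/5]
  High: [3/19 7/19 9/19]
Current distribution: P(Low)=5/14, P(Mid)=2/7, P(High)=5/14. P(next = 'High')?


P(next=High) = Σᵢ P(now=i)×P(i→High)
= 5/14×7/16 + 2/7×1/5 + 5/14×9/19
= 5/32 + 2/35 + 45/266 = 1163/3040

P = 1163/3040 ≈ 0.3826


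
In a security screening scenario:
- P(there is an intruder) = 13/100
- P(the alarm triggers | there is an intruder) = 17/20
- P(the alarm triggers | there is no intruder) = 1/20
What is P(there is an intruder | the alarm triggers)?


Using Bayes' theorem:
P(A|B) = P(B|A)·P(A) / P(B)

P(the alarm triggers) = 17/20 × 13/100 + 1/20 × 87/100
= 221/2000 + 87/2000 = 77/500

P(there is an intruder|the alarm triggers) = (221/2000) / (77/500) = 221/308

P(there is an intruder|the alarm triggers) = 221/308 ≈ 71.75%


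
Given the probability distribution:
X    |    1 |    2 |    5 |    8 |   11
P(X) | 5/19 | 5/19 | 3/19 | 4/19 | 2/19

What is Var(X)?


E[X] = 84/19
E[X²] = 598/19
Var(X) = E[X²] - (E[X])² = 598/19 - 7056/361 = 4306/361

Var(X) = 4306/361 ≈ 11.9280


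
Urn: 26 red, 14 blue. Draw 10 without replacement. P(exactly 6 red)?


Hypergeometric: C(26,6)×C(14,4)/C(40,10)
= 230230×1001/847660528 = 805805/2963848

P(X=6) = 805805/2963848 ≈ 27.19%


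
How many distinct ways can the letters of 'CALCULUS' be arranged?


Letters: 8, freq: {'C': 2, 'A': 1, 'L': 2, 'U': 2, 'S': 1}
8!/(2!×1!×2!×2!×1!) = 40320/8 = 5040

5040


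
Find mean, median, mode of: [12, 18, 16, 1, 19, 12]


Sorted: [1, 12, 12, 16, 18, 19]
Mean = 78/6 = 13
Median = 14
Freq: {12: 2, 18: 1, 16: 1, 1: 1, 19: 1}
Mode: [12]

Mean=13, Median=14, Mode=12


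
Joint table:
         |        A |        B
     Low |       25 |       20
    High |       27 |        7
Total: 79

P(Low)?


P(Low) = (25+20)/79 = 45/79

P(Low) = 45/79 ≈ 56.96%


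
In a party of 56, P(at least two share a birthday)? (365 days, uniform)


P(all different) = Π(365-i)/365 for i=0..55
= 0.011668
P(match) = 1 - 0.011668 = 0.988332

P ≈ 0.9883 ≈ 98.83%


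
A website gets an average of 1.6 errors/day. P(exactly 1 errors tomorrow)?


Poisson(λ=1.6): P(X=1) = e^(-λ)×λ^k/k!
= e^(-1.6) × 1.6^1 / 1!
≈ 0.201896518 × 1.6 / 1 ≈ 0.323034

P(X=1) ≈ 0.323034 ≈ 32.30%


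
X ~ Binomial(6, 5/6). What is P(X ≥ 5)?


P(X ≥ 5) = Σ P(X=i) for i=5..6
P(X=5) = 3125/7776
P(X=6) = 15625/46656
Sum = 34375/46656

P(X ≥ 5) = 34375/46656 ≈ 73.68%


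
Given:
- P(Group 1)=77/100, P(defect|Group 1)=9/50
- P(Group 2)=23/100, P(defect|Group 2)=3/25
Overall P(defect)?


P(B) = Σ P(B|Aᵢ)×P(Aᵢ)
  9/50×77/100 = 693/5000
  3/25×23/100 = 69/2500
Sum = 831/5000

P(defect) = 831/5000 ≈ 16.62%


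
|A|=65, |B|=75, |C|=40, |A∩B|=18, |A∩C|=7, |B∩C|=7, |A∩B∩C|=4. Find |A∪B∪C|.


|A∪B∪C| = 65+75+40-18-7-7+4 = 152

|A∪B∪C| = 152


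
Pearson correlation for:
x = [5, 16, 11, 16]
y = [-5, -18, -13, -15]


n=4, Σx=48, Σy=-51, Σxy=-696, Σx²=658, Σy²=743
r = (4×(-696) - 48×(-51))/√((4×658 - 48²)(4×743 - (-51)²))
= -336/√(328×371) = -336/√121688 ≈ -336/348.8381 ≈ -0.9632

r ≈ -0.9632


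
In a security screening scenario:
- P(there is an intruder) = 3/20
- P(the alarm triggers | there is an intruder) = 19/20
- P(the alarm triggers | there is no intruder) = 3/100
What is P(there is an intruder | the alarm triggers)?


Using Bayes' theorem:
P(A|B) = P(B|A)·P(A) / P(B)

P(the alarm triggers) = 19/20 × 3/20 + 3/100 × 17/20
= 57/400 + 51/2000 = 21/125

P(there is an intruder|the alarm triggers) = (57/400) / (21/125) = 95/112

P(there is an intruder|the alarm triggers) = 95/112 ≈ 84.82%


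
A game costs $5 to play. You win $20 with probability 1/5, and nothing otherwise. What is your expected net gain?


E[gain] = (20-5)×1/5 + (-5)×4/5
= 3 - 4 = -1

Expected net gain = $-1 ≈ $-1.00


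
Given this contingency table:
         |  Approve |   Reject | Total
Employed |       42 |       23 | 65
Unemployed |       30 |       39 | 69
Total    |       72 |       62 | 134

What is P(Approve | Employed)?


P(Approve | Employed) = 42/(42+23) = 42/65

P(Approve|Employed) = 42/65 ≈ 64.62%


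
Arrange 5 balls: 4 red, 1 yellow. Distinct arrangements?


5!/(4!×1!) = 5

5


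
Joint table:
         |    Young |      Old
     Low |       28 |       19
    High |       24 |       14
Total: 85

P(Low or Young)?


P(Low∨Young) = P(Low) + P(Young) - P(Low∧Young)
= (47 + 52 - 28)/85 = 71/85

P = 71/85 ≈ 83.53%


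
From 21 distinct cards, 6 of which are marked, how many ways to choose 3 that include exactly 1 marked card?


Choose 1 of the 6 marked cards and 2 of the other 15 cards:
C(6,1)×C(15,2) = 6×105 = 630

630


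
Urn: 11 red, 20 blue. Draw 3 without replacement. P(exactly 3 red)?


Hypergeometric: C(11,3)×C(20,0)/C(31,3)
= 165×1/4495 = 33/899

P(X=3) = 33/899 ≈ 3.67%


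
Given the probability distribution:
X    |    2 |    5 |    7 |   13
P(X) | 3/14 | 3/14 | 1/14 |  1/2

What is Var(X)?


E[X] = 17/2
E[X²] = 1319/14
Var(X) = E[X²] - (E[X])² = 1319/14 - 289/4 = 615/28

Var(X) = 615/28 ≈ 21.9643


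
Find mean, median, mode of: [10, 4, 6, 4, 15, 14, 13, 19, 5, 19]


Sorted: [4, 4, 5, 6, 10, 13, 14, 15, 19, 19]
Mean = 109/10
Median = 23/2
Freq: {10: 1, 4: 2, 6: 1, 15: 1, 14: 1, 13: 1, 19: 2, 5: 1}
Mode: [4, 19]

Mean=109/10, Median=23/2, Mode=[4, 19]


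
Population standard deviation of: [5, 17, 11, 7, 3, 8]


Mean = 51/6 = 17/2
  (5-17/2)²=49/4
  (17-17/2)²=289/4
  (11-17/2)²=25/4
  (7-17/2)²=9/4
  (3-17/2)²=121/4
  (8-17/2)²=1/4
Σ(x-μ)² = 247/2
σ² = (247/2)/6 = 247/12

σ = √(247/12) ≈ 4.5369


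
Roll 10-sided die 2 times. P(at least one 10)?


P(no 10)^2 = (9/10)^2 = 81/100
P(≥1) = 1 - 81/100 = 19/100

P = 19/100 ≈ 19.00%


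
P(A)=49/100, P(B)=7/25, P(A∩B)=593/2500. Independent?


P(A)×P(B) = 343/2500
P(A∩B) = 593/2500
Not equal → NOT independent

No, not independent


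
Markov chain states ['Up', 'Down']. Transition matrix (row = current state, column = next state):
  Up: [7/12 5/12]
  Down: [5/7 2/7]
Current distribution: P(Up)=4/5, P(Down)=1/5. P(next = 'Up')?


P(next=Up) = Σᵢ P(now=i)×P(i→Up)
= 4/5×7/12 + 1/5×5/7
= 7/15 + 1/7 = 64/105

P = 64/105 ≈ 0.6095


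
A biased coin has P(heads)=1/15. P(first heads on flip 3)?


Geometric: P(X=3) = (1-p)^(k-1)×p = (14/15)^2×1/15 = 196/3375

P(X=3) = 196/3375 ≈ 5.81%


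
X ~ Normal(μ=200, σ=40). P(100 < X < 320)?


z₁=(100-200)/40=-2.5, z₂=(320-200)/40=3.0
P = Φ(3.0) - Φ(-2.5) = 0.998650 - 0.006210 = 0.992440 ≈ 0.9924

P(100 < X < 320) ≈ 0.9924


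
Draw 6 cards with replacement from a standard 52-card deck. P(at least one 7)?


P(not a 7) = 48/52 = 12/13
P(none in 6 draws) = (12/13)^6 = 2985984/4826809
P(≥1 7) = 1 - 2985984/4826809 = 1840825/4826809

P = 1840825/4826809 ≈ 38.14%


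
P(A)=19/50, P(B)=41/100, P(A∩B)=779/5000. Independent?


P(A)×P(B) = 779/5000
P(A∩B) = 779/5000
Equal ✓ → Independent

Yes, independent


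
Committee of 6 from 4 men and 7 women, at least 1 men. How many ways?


Count by #men:
  1M,5W: C(4,1)×C(7,5)=84
  2M,4W: C(4,2)×C(7,4)=210
  3M,3W: C(4,3)×C(7,3)=140
  4M,2W: C(4,4)×C(7,2)=21
Total = 455

455


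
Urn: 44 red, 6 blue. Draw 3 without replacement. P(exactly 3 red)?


Hypergeometric: C(44,3)×C(6,0)/C(50,3)
= 13244×1/19600 = 473/700

P(X=3) = 473/700 ≈ 67.57%


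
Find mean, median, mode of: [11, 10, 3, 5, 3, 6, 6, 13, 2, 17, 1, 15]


Sorted: [1, 2, 3, 3, 5, 6, 6, 10, 11, 13, 15, 17]
Mean = 92/12 = 23/3
Median = 6
Freq: {11: 1, 10: 1, 3: 2, 5: 1, 6: 2, 13: 1, 2: 1, 17: 1, 1: 1, 15: 1}
Mode: [3, 6]

Mean=23/3, Median=6, Mode=[3, 6]


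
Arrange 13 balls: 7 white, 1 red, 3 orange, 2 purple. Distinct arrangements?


13!/(7!×1!×3!×2!) = 102960

102960


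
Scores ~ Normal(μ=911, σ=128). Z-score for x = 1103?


z = (x - μ)/σ = (1103 - 911)/128 = 1.5

z = 1.5


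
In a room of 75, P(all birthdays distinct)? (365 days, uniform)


P(all different) = Π(365-i)/365 for i=0..74
= (365/365)×(364/365)×...×(291/365)
= 0.000280

P ≈ 0.0003 ≈ 0.03%


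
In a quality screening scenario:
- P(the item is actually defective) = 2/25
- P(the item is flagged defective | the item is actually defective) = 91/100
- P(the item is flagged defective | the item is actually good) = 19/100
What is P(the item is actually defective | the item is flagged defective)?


Using Bayes' theorem:
P(A|B) = P(B|A)·P(A) / P(B)

P(the item is flagged defective) = 91/100 × 2/25 + 19/100 × 23/25
= 91/1250 + 437/2500 = 619/2500

P(the item is actually defective|the item is flagged defective) = (91/1250) / (619/2500) = 182/619

P(the item is actually defective|the item is flagged defective) = 182/619 ≈ 29.40%


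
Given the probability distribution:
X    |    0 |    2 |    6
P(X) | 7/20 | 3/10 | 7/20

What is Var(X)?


E[X] = 27/10
E[X²] = 69/5
Var(X) = E[X²] - (E[X])² = 69/5 - 729/100 = 651/100

Var(X) = 651/100 ≈ 6.5100


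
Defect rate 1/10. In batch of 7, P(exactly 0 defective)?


Binomial: P(X=0) = C(7,0)×p^0×(1-p)^7
= 1 × 1 × 4782969/10000000 = 4782969/10000000

P(X=0) = 4782969/10000000 ≈ 47.83%


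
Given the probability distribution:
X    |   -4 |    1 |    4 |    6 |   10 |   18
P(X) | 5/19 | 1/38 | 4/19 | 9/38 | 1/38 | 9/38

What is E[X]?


E[X] = Σ x·P(X=x)
= (-4)×(5/19) + (1)×(1/38) + (4)×(4/19) + (6)×(9/38) + (10)×(1/38) + (18)×(9/38)
= 219/38

E[X] = 219/38


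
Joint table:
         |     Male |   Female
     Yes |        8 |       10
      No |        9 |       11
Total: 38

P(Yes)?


P(Yes) = (8+10)/38 = 18/38 = 9/19

P(Yes) = 9/19 ≈ 47.37%


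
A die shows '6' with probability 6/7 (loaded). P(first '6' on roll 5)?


Geometric: P(X=5) = (1-p)^(k-1)×p = (1/7)^4×6/7 = 6/16807

P(X=5) = 6/16807 ≈ 0.04%


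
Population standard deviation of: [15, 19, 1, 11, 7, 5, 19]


Mean = 77/7 = 11
  (15-11)²=16
  (19-11)²=64
  (1-11)²=100
  (11-11)²=0
  (7-11)²=16
  (5-11)²=36
  (19-11)²=64
Σ(x-μ)² = 296
σ² = 296/7

σ = √(296/7) ≈ 6.5027


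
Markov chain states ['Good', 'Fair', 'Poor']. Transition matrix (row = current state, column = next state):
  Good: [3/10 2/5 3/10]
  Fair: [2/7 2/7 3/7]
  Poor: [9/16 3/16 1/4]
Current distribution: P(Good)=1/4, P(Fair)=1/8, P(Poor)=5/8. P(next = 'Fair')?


P(next=Fair) = Σᵢ P(now=i)×P(i→Fair)
= 1/4×2/5 + 1/8×2/7 + 5/8×3/16
= 1/10 + 1/28 + 15/128 = 1133/4480

P = 1133/4480 ≈ 0.2529


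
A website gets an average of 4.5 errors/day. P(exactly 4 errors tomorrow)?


Poisson(λ=4.5): P(X=4) = e^(-λ)×λ^k/k!
= e^(-4.5) × 4.5^4 / 4!
≈ 0.01110899654 × 410.0625 / 24 ≈ 0.189808

P(X=4) ≈ 0.189808 ≈ 18.98%


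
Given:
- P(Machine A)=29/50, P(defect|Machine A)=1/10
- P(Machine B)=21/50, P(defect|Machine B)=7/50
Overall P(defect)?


P(B) = Σ P(B|Aᵢ)×P(Aᵢ)
  1/10×29/50 = 29/500
  7/50×21/50 = 147/2500
Sum = 73/625

P(defect) = 73/625 ≈ 11.68%


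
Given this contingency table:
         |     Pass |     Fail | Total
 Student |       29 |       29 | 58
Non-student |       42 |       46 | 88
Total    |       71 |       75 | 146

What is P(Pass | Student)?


P(Pass | Student) = 29/(29+29) = 29/58 = 1/2

P(Pass|Student) = 1/2 ≈ 50.00%


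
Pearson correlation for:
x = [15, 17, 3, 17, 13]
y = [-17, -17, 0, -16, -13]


n=5, Σx=65, Σy=-63, Σxy=-985, Σx²=981, Σy²=1003
r = (5×(-985) - 65×(-63))/√((5×981 - 65²)(5×1003 - (-63)²))
= -830/√(680×1046) = -830/√711280 ≈ -830/843.3742 ≈ -0.9841

r ≈ -0.9841


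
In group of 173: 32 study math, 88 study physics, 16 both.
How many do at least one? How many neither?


|A∪B| = 32+88-16 = 104
Neither = 173-104 = 69

At least one: 104; Neither: 69


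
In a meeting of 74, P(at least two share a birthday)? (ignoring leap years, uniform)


P(all different) = Π(365-i)/365 for i=0..73
= 0.000351
P(match) = 1 - 0.000351 = 0.999649

P ≈ 0.9996 ≈ 99.96%


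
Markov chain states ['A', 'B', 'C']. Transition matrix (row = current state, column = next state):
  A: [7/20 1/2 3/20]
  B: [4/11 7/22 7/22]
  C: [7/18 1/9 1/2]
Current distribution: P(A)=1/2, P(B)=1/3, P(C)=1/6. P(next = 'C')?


P(next=C) = Σᵢ P(now=i)×P(i→C)
= 1/2×3/20 + 1/3×7/22 + 1/6×1/2
= 3/40 + 7/66 + 1/12 = 349/1320

P = 349/1320 ≈ 0.2644


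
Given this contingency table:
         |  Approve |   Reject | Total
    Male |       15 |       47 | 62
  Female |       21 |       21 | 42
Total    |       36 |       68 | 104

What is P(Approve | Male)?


P(Approve | Male) = 15/(15+47) = 15/62

P(Approve|Male) = 15/62 ≈ 24.19%


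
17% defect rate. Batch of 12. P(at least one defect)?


P(all good) = (83/100)^12 = 106890007738661124410161/1000000000000000000000000
P(≥1 defect) = 893109992261338875589839/1000000000000000000000000

P = 893109992261338875589839/1000000000000000000000000 ≈ 89.31%


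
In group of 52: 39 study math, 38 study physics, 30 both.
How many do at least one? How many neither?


|A∪B| = 39+38-30 = 47
Neither = 52-47 = 5

At least one: 47; Neither: 5


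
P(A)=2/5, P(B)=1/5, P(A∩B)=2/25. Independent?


P(A)×P(B) = 2/25
P(A∩B) = 2/25
Equal ✓ → Independent

Yes, independent


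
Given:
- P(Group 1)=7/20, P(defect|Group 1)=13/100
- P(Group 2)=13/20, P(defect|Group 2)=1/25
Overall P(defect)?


P(B) = Σ P(B|Aᵢ)×P(Aᵢ)
  13/100×7/20 = 91/2000
  1/25×13/20 = 13/500
Sum = 143/2000

P(defect) = 143/2000 ≈ 7.15%


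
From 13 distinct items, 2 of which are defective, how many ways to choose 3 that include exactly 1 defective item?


Choose 1 of the 2 defective items and 2 of the other 11 items:
C(2,1)×C(11,2) = 2×55 = 110

110


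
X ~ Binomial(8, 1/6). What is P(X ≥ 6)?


P(X ≥ 6) = Σ P(X=i) for i=6..8
P(X=6) = 175/419904
P(X=7) = 5/209952
P(X=8) = 1/1679616
Sum = 247/559872

P(X ≥ 6) = 247/559872 ≈ 0.04%


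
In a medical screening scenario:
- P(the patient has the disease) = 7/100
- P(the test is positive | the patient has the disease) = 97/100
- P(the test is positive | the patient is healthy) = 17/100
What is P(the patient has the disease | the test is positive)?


Using Bayes' theorem:
P(A|B) = P(B|A)·P(A) / P(B)

P(the test is positive) = 97/100 × 7/100 + 17/100 × 93/100
= 679/10000 + 1581/10000 = 113/500

P(the patient has the disease|the test is positive) = (679/10000) / (113/500) = 679/2260

P(the patient has the disease|the test is positive) = 679/2260 ≈ 30.04%


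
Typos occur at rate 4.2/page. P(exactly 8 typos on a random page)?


Poisson(λ=4.2): P(X=8) = e^(-λ)×λ^k/k!
= e^(-4.2) × 4.2^8 / 8!
≈ 0.01499557682 × 96826.5199642 / 40320 ≈ 0.036011

P(X=8) ≈ 0.036011 ≈ 3.60%


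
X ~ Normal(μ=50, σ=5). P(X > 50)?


z = (50-50)/5 = 0.0
P(X > 50) = 1 - P(Z ≤ 0.0) = 1 - 0.5000 = 0.5000

P(X > 50) ≈ 0.5000


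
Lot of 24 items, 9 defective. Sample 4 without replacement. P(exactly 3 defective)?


Hypergeometric: C(9,3)×C(15,1)/C(24,4)
= 84×15/10626 = 30/253

P(X=3) = 30/253 ≈ 11.86%


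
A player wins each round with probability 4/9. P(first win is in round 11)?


Geometric: P(X=11) = (1-p)^(k-1)×p = (5/9)^10×4/9 = 39062500/31381059609

P(X=11) = 39062500/31381059609 ≈ 0.12%


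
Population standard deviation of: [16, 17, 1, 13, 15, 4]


Mean = 66/6 = 11
  (16-11)²=25
  (17-11)²=36
  (1-11)²=100
  (13-11)²=4
  (15-11)²=16
  (4-11)²=49
Σ(x-μ)² = 230
σ² = 230/6 = 115/3

σ = √(115/3) ≈ 6.1914


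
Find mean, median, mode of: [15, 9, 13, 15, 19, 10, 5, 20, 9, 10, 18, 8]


Sorted: [5, 8, 9, 9, 10, 10, 13, 15, 15, 18, 19, 20]
Mean = 151/12
Median = 23/2
Freq: {15: 2, 9: 2, 13: 1, 19: 1, 10: 2, 5: 1, 20: 1, 18: 1, 8: 1}
Mode: [9, 10, 15]

Mean=151/12, Median=23/2, Mode=[9, 10, 15]


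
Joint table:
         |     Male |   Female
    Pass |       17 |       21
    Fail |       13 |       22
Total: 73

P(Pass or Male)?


P(Pass∨Male) = P(Pass) + P(Male) - P(Pass∧Male)
= (38 + 30 - 17)/73 = 51/73

P = 51/73 ≈ 69.86%


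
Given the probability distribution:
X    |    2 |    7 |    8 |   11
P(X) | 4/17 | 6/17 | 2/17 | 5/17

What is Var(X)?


E[X] = 121/17
E[X²] = 1043/17
Var(X) = E[X²] - (E[X])² = 1043/17 - 14641/289 = 3090/289

Var(X) = 3090/289 ≈ 10.6920


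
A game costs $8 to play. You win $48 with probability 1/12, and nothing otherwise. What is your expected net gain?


E[gain] = (48-8)×1/12 + (-8)×11/12
= 10/3 - 22/3 = -4

Expected net gain = $-4 ≈ $-4.00


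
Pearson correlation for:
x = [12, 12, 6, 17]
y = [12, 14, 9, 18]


n=4, Σx=47, Σy=53, Σxy=672, Σx²=613, Σy²=745
r = (4×672 - 47×53)/√((4×613 - 47²)(4×745 - 53²))
= 197/√(243×171) = 197/√41553 ≈ 197/203.8455 ≈ 0.9664

r ≈ 0.9664


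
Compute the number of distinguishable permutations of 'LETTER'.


Letters: 6, freq: {'L': 1, 'E': 2, 'T': 2, 'R': 1}
6!/(1!×2!×2!×1!) = 720/4 = 180

180


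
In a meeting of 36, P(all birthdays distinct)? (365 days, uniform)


P(all different) = Π(365-i)/365 for i=0..35
= (365/365)×(364/365)×...×(330/365)
= 0.167818

P ≈ 0.1678 ≈ 16.78%


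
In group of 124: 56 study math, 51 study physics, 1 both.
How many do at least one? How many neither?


|A∪B| = 56+51-1 = 106
Neither = 124-106 = 18

At least one: 106; Neither: 18


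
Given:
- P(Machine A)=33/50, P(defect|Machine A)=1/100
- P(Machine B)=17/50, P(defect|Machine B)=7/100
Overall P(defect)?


P(B) = Σ P(B|Aᵢ)×P(Aᵢ)
  1/100×33/50 = 33/5000
  7/100×17/50 = 119/5000
Sum = 19/625

P(defect) = 19/625 ≈ 3.04%


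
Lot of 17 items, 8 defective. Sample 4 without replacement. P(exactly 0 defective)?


Hypergeometric: C(8,0)×C(9,4)/C(17,4)
= 1×126/2380 = 9/170

P(X=0) = 9/170 ≈ 5.29%


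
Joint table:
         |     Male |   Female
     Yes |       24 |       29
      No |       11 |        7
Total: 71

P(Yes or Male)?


P(Yes∨Male) = P(Yes) + P(Male) - P(Yes∧Male)
= (53 + 35 - 24)/71 = 64/71

P = 64/71 ≈ 90.14%


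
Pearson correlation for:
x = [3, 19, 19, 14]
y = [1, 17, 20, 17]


n=4, Σx=55, Σy=55, Σxy=944, Σx²=927, Σy²=979
r = (4×944 - 55×55)/√((4×927 - 55²)(4×979 - 55²))
= 751/√(683×891) = 751/√608553 ≈ 751/780.0981 ≈ 0.9627

r ≈ 0.9627


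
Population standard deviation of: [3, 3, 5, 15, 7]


Mean = 33/5
  (3-33/5)²=324/25
  (3-33/5)²=324/25
  (5-33/5)²=64/25
  (15-33/5)²=1764/25
  (7-33/5)²=4/25
Σ(x-μ)² = 496/5
σ² = (496/5)/5 = 496/25

σ = √(496/25) ≈ 4.4542


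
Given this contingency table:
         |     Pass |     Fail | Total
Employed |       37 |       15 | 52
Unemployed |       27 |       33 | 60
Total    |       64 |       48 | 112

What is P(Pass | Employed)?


P(Pass | Employed) = 37/(37+15) = 37/52

P(Pass|Employed) = 37/52 ≈ 71.15%


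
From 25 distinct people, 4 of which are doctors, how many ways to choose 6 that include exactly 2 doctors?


Choose 2 of the 4 doctors and 4 of the other 21 people:
C(4,2)×C(21,4) = 6×5985 = 35910

35910


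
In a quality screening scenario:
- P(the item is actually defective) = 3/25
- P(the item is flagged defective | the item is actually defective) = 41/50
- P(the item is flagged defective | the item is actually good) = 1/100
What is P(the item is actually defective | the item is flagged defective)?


Using Bayes' theorem:
P(A|B) = P(B|A)·P(A) / P(B)

P(the item is flagged defective) = 41/50 × 3/25 + 1/100 × 22/25
= 123/1250 + 11/1250 = 67/625

P(the item is actually defective|the item is flagged defective) = (123/1250) / (67/625) = 123/134

P(the item is actually defective|the item is flagged defective) = 123/134 ≈ 91.79%


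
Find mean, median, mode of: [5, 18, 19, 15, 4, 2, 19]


Sorted: [2, 4, 5, 15, 18, 19, 19]
Mean = 82/7
Median = 15
Freq: {5: 1, 18: 1, 19: 2, 15: 1, 4: 1, 2: 1}
Mode: [19]

Mean=82/7, Median=15, Mode=19


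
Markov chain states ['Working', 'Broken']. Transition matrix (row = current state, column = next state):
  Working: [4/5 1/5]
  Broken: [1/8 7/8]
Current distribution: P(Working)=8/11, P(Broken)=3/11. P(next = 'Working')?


P(next=Working) = Σᵢ P(now=i)×P(i→Working)
= 8/11×4/5 + 3/11×1/8
= 32/55 + 3/88 = 271/440

P = 271/440 ≈ 0.6159


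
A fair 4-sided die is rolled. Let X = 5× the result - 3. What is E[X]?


E[die] = (1+4)/2 = 5/2
E[X] = 5×5/2 - 3 = 19/2

E[X] = 19/2


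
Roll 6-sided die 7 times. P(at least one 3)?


P(no 3)^7 = (5/6)^7 = 78125/279936
P(≥1) = 1 - 78125/279936 = 201811/279936

P = 201811/279936 ≈ 72.09%


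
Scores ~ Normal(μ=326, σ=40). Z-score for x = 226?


z = (x - μ)/σ = (226 - 326)/40 = -2.5

z = -2.5


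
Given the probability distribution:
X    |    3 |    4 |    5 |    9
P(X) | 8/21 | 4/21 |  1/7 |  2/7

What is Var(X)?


E[X] = 109/21
E[X²] = 697/21
Var(X) = E[X²] - (E[X])² = 697/21 - 11881/441 = 2756/441

Var(X) = 2756/441 ≈ 6.2494


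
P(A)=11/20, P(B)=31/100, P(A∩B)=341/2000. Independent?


P(A)×P(B) = 341/2000
P(A∩B) = 341/2000
Equal ✓ → Independent

Yes, independent


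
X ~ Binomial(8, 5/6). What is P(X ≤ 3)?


P(X ≤ 3) = Σ P(X=i) for i=0..3
P(X=0) = 1/1679616
P(X=1) = 5/209952
P(X=2) = 175/419904
P(X=3) = 875/209952
Sum = 7741/1679616

P(X ≤ 3) = 7741/1679616 ≈ 0.46%


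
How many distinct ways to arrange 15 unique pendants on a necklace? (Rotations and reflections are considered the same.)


Free circular arrangements: rotations and reflections both identified.
(n-1)!/2 = 14!/2 = 87178291200/2 = 43589145600

43589145600


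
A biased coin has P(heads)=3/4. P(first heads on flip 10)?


Geometric: P(X=10) = (1-p)^(k-1)×p = (1/4)^9×3/4 = 3/1048576

P(X=10) = 3/1048576 ≈ 0.00%


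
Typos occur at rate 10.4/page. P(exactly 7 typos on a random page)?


Poisson(λ=10.4): P(X=7) = e^(-λ)×λ^k/k!
= e^(-10.4) × 10.4^7 / 7!
≈ 3.043248301e-05 × 13159317.7924 / 5040 ≈ 0.079458

P(X=7) ≈ 0.079458 ≈ 7.95%


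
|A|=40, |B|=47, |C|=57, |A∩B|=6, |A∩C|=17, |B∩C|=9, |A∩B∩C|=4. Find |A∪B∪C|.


|A∪B∪C| = 40+47+57-6-17-9+4 = 116

|A∪B∪C| = 116


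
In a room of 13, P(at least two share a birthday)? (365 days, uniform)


P(all different) = Π(365-i)/365 for i=0..12
= 0.805590
P(match) = 1 - 0.805590 = 0.194410

P ≈ 0.1944 ≈ 19.44%


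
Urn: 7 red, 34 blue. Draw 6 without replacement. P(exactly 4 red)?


Hypergeometric: C(7,4)×C(34,2)/C(41,6)
= 35×561/4496388 = 6545/1498796

P(X=4) = 6545/1498796 ≈ 0.44%


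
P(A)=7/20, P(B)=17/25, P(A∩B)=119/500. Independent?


P(A)×P(B) = 119/500
P(A∩B) = 119/500
Equal ✓ → Independent

Yes, independent


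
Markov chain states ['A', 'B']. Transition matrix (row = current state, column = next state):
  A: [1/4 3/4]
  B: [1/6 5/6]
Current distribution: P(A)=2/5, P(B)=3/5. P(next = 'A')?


P(next=A) = Σᵢ P(now=i)×P(i→A)
= 2/5×1/4 + 3/5×1/6
= 1/10 + 1/10 = 1/5

P = 1/5 ≈ 0.2000


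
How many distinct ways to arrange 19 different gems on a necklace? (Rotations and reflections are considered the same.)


Free circular arrangements: rotations and reflections both identified.
(n-1)!/2 = 18!/2 = 6402373705728000/2 = 3201186852864000

3201186852864000


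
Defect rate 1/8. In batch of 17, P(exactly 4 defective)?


Binomial: P(X=4) = C(17,4)×p^4×(1-p)^13
= 2380 × 1/4096 × 96889010407/549755813888 = 57648961192165/562949953421312

P(X=4) = 57648961192165/562949953421312 ≈ 10.24%


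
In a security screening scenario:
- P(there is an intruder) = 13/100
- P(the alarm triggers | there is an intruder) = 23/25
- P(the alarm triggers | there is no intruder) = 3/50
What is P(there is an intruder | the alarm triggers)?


Using Bayes' theorem:
P(A|B) = P(B|A)·P(A) / P(B)

P(the alarm triggers) = 23/25 × 13/100 + 3/50 × 87/100
= 299/2500 + 261/5000 = 859/5000

P(there is an intruder|the alarm triggers) = (299/2500) / (859/5000) = 598/859

P(there is an intruder|the alarm triggers) = 598/859 ≈ 69.62%


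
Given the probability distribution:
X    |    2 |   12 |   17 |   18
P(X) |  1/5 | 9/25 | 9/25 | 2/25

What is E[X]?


E[X] = Σ x·P(X=x)
= (2)×(1/5) + (12)×(9/25) + (17)×(9/25) + (18)×(2/25)
= 307/25

E[X] = 307/25


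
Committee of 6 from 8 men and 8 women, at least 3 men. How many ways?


Count by #men:
  3M,3W: C(8,3)×C(8,3)=3136
  4M,2W: C(8,4)×C(8,2)=1960
  5M,1W: C(8,5)×C(8,1)=448
  6M,0W: C(8,6)×C(8,0)=28
Total = 5572

5572


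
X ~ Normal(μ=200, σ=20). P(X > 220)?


z = (220-200)/20 = 1.0
P(X > 220) = 1 - P(Z ≤ 1.0) = 1 - 0.8413 = 0.1587

P(X > 220) ≈ 0.1587


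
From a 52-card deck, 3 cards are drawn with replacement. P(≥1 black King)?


P(not a black King) = 50/52 = 25/26
P(none in 3 draws) = (25/26)^3 = 15625/17576
P(≥1 black King) = 1 - 15625/17576 = 1951/17576

P = 1951/17576 ≈ 11.10%


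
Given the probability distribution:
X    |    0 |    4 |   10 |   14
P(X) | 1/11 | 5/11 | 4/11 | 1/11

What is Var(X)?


E[X] = 74/11
E[X²] = 676/11
Var(X) = E[X²] - (E[X])² = 676/11 - 5476/121 = 1960/121

Var(X) = 1960/121 ≈ 16.1983


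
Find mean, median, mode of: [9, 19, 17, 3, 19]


Sorted: [3, 9, 17, 19, 19]
Mean = 67/5
Median = 17
Freq: {9: 1, 19: 2, 17: 1, 3: 1}
Mode: [19]

Mean=67/5, Median=17, Mode=19


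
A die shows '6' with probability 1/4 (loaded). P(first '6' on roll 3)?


Geometric: P(X=3) = (1-p)^(k-1)×p = (3/4)^2×1/4 = 9/64

P(X=3) = 9/64 ≈ 14.06%


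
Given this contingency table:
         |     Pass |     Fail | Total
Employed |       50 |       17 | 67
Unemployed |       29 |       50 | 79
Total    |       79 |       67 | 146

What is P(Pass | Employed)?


P(Pass | Employed) = 50/(50+17) = 50/67

P(Pass|Employed) = 50/67 ≈ 74.63%


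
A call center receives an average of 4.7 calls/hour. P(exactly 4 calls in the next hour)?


Poisson(λ=4.7): P(X=4) = e^(-λ)×λ^k/k!
= e^(-4.7) × 4.7^4 / 4!
≈ 0.009095277102 × 487.9681 / 24 ≈ 0.184925

P(X=4) ≈ 0.184925 ≈ 18.49%


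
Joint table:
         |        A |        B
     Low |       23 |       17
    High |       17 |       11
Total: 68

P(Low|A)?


P(Low|A) = 23/(23+17) = 23/40

P = 23/40 ≈ 57.50%


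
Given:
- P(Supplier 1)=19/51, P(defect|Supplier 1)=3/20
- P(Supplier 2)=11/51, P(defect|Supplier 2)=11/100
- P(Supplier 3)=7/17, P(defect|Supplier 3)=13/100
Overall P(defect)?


P(B) = Σ P(B|Aᵢ)×P(Aᵢ)
  3/20×19/51 = 19/340
  11/100×11/51 = 121/5100
  13/100×7/17 = 91/1700
Sum = 679/5100

P(defect) = 679/5100 ≈ 13.31%


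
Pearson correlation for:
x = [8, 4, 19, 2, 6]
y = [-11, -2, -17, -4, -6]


n=5, Σx=39, Σy=-40, Σxy=-463, Σx²=481, Σy²=466
r = (5×(-463) - 39×(-40))/√((5×481 - 39²)(5×466 - (-40)²))
= -755/√(884×730) = -755/√645320 ≈ -755/803.3181 ≈ -0.9399

r ≈ -0.9399


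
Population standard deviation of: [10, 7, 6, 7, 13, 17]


Mean = 60/6 = 10
  (10-10)²=0
  (7-10)²=9
  (6-10)²=16
  (7-10)²=9
  (13-10)²=9
  (17-10)²=49
Σ(x-μ)² = 92
σ² = 92/6 = 46/3

σ = √(46/3) ≈ 3.9158


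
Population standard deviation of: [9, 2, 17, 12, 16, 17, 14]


Mean = 87/7
  (9-87/7)²=576/49
  (2-87/7)²=5329/49
  (17-87/7)²=1024/49
  (12-87/7)²=9/49
  (16-87/7)²=625/49
  (17-87/7)²=1024/49
  (14-87/7)²=121/49
Σ(x-μ)² = 1244/7
σ² = (1244/7)/7 = 1244/49

σ = √(1244/49) ≈ 5.0386


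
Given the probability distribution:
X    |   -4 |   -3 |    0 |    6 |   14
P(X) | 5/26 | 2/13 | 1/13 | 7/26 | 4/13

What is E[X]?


E[X] = Σ x·P(X=x)
= (-4)×(5/26) + (-3)×(2/13) + (0)×(1/13) + (6)×(7/26) + (14)×(4/13)
= 61/13

E[X] = 61/13


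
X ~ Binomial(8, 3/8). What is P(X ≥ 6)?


P(X ≥ 6) = Σ P(X=i) for i=6..8
P(X=6) = 127575/4194304
P(X=7) = 10935/2097152
P(X=8) = 6561/16777216
Sum = 604341/16777216

P(X ≥ 6) = 604341/16777216 ≈ 3.60%


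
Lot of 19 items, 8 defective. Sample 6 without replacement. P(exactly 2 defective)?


Hypergeometric: C(8,2)×C(11,4)/C(19,6)
= 28×330/27132 = 110/323

P(X=2) = 110/323 ≈ 34.06%


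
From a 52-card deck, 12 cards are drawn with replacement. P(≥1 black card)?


P(not a black card) = 26/52 = 1/2
P(none in 12 draws) = (1/2)^12 = 1/4096
P(≥1 black card) = 1 - 1/4096 = 4095/4096

P = 4095/4096 ≈ 99.98%


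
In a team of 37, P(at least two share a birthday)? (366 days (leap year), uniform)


P(all different) = Π(366-i)/366 for i=0..36
= 0.152077
P(match) = 1 - 0.152077 = 0.847923

P ≈ 0.8479 ≈ 84.79%


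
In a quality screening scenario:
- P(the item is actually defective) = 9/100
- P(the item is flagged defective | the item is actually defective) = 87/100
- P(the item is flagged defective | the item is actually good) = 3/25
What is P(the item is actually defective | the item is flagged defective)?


Using Bayes' theorem:
P(A|B) = P(B|A)·P(A) / P(B)

P(the item is flagged defective) = 87/100 × 9/100 + 3/25 × 91/100
= 783/10000 + 273/2500 = 3/16

P(the item is actually defective|the item is flagged defective) = (783/10000) / (3/16) = 261/625

P(the item is actually defective|the item is flagged defective) = 261/625 ≈ 41.76%


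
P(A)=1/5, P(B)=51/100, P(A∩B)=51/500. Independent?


P(A)×P(B) = 51/500
P(A∩B) = 51/500
Equal ✓ → Independent

Yes, independent


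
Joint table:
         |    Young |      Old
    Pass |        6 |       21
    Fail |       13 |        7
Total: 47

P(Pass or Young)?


P(Pass∨Young) = P(Pass) + P(Young) - P(Pass∧Young)
= (27 + 19 - 6)/47 = 40/47

P = 40/47 ≈ 85.11%


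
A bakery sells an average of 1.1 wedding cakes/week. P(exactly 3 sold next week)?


Poisson(λ=1.1): P(X=3) = e^(-λ)×λ^k/k!
= e^(-1.1) × 1.1^3 / 3!
≈ 0.3328710837 × 1.331 / 6 ≈ 0.073842

P(X=3) ≈ 0.073842 ≈ 7.38%


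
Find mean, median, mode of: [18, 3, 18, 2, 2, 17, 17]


Sorted: [2, 2, 3, 17, 17, 18, 18]
Mean = 77/7 = 11
Median = 17
Freq: {18: 2, 3: 1, 2: 2, 17: 2}
Mode: [2, 17, 18]

Mean=11, Median=17, Mode=[2, 17, 18]


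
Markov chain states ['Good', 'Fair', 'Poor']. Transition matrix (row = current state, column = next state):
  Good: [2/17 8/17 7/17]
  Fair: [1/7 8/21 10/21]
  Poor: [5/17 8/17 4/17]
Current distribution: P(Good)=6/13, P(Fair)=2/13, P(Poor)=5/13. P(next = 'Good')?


P(next=Good) = Σᵢ P(now=i)×P(i→Good)
= 6/13×2/17 + 2/13×1/7 + 5/13×5/17
= 12/221 + 2/91 + 25/221 = 293/1547

P = 293/1547 ≈ 0.1894


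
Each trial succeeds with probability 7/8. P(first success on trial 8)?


Geometric: P(X=8) = (1-p)^(k-1)×p = (1/8)^7×7/8 = 7/16777216

P(X=8) = 7/16777216 ≈ 0.00%


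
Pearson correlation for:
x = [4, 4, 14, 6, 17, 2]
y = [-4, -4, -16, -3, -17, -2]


n=6, Σx=47, Σy=-46, Σxy=-567, Σx²=557, Σy²=590
r = (6×(-567) - 47×(-46))/√((6×557 - 47²)(6×590 - (-46)²))
= -1240/√(1133×1424) = -1240/√1613392 ≈ -1240/1270.1937 ≈ -0.9762

r ≈ -0.9762


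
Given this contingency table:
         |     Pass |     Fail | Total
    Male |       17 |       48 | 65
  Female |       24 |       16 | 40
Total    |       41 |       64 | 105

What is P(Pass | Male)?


P(Pass | Male) = 17/(17+48) = 17/65

P(Pass|Male) = 17/65 ≈ 26.15%


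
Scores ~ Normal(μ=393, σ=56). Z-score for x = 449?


z = (x - μ)/σ = (449 - 393)/56 = 1.0

z = 1.0


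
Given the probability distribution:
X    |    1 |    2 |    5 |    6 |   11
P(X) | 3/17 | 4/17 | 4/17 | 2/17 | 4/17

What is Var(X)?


E[X] = 87/17
E[X²] = 675/17
Var(X) = E[X²] - (E[X])² = 675/17 - 7569/289 = 3906/289

Var(X) = 3906/289 ≈ 13.5156


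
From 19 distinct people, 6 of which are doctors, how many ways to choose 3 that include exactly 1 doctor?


Choose 1 of the 6 doctors and 2 of the other 13 people:
C(6,1)×C(13,2) = 6×78 = 468

468


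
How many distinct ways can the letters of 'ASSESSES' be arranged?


Letters: 8, freq: {'A': 1, 'S': 5, 'E': 2}
8!/(1!×5!×2!) = 40320/240 = 168

168


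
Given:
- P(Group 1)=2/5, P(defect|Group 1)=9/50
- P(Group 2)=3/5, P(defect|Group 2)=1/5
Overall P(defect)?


P(B) = Σ P(B|Aᵢ)×P(Aᵢ)
  9/50×2/5 = 9/125
  1/5×3/5 = 3/25
Sum = 24/125

P(defect) = 24/125 ≈ 19.20%


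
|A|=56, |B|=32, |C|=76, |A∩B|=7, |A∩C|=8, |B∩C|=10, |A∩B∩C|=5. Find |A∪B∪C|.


|A∪B∪C| = 56+32+76-7-8-10+5 = 144

|A∪B∪C| = 144


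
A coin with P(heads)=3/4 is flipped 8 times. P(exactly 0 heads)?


Binomial: P(X=0) = C(8,0)×p^0×(1-p)^8
= 1 × 1 × 1/65536 = 1/65536

P(X=0) = 1/65536 ≈ 0.00%


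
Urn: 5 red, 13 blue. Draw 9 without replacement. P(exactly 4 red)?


Hypergeometric: C(5,4)×C(13,5)/C(18,9)
= 5×1287/48620 = 9/68

P(X=4) = 9/68 ≈ 13.24%


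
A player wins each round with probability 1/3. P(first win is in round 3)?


Geometric: P(X=3) = (1-p)^(k-1)×p = (2/3)^2×1/3 = 4/27

P(X=3) = 4/27 ≈ 14.81%


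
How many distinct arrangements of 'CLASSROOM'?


Letters: 9, freq: {'C': 1, 'L': 1, 'A': 1, 'S': 2, 'R': 1, 'O': 2, 'M': 1}
9!/(1!×1!×1!×2!×1!×2!×1!) = 362880/4 = 90720

90720


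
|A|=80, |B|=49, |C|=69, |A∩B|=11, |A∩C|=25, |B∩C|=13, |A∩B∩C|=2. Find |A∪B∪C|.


|A∪B∪C| = 80+49+69-11-25-13+2 = 151

|A∪B∪C| = 151


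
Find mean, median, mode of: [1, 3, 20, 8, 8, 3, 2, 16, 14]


Sorted: [1, 2, 3, 3, 8, 8, 14, 16, 20]
Mean = 75/9 = 25/3
Median = 8
Freq: {1: 1, 3: 2, 20: 1, 8: 2, 2: 1, 16: 1, 14: 1}
Mode: [3, 8]

Mean=25/3, Median=8, Mode=[3, 8]


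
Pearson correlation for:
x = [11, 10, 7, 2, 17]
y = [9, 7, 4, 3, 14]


n=5, Σx=47, Σy=37, Σxy=441, Σx²=563, Σy²=351
r = (5×441 - 47×37)/√((5×563 - 47²)(5×351 - 37²))
= 466/√(606×386) = 466/√233916 ≈ 466/483.6486 ≈ 0.9635

r ≈ 0.9635


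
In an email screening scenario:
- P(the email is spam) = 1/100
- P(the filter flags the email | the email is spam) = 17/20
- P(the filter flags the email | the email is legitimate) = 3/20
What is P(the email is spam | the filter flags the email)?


Using Bayes' theorem:
P(A|B) = P(B|A)·P(A) / P(B)

P(the filter flags the email) = 17/20 × 1/100 + 3/20 × 99/100
= 17/2000 + 297/2000 = 157/1000

P(the email is spam|the filter flags the email) = (17/2000) / (157/1000) = 17/314

P(the email is spam|the filter flags the email) = 17/314 ≈ 5.41%


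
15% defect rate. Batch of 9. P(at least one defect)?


P(all good) = (17/20)^9 = 118587876497/512000000000
P(≥1 defect) = 393412123503/512000000000

P = 393412123503/512000000000 ≈ 76.84%


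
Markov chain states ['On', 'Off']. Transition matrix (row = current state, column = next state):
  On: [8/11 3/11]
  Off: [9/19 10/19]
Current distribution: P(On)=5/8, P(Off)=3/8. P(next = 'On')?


P(next=On) = Σᵢ P(now=i)×P(i→On)
= 5/8×8/11 + 3/8×9/19
= 5/11 + 27/152 = 1057/1672

P = 1057/1672 ≈ 0.6322


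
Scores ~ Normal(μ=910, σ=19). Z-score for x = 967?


z = (x - μ)/σ = (967 - 910)/19 = 3.0

z = 3.0


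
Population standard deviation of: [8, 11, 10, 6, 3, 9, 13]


Mean = 60/7
  (8-60/7)²=16/49
  (11-60/7)²=289/49
  (10-60/7)²=100/49
  (6-60/7)²=324/49
  (3-60/7)²=1521/49
  (9-60/7)²=9/49
  (13-60/7)²=961/49
Σ(x-μ)² = 460/7
σ² = (460/7)/7 = 460/49

σ = √(460/49) ≈ 3.0639
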